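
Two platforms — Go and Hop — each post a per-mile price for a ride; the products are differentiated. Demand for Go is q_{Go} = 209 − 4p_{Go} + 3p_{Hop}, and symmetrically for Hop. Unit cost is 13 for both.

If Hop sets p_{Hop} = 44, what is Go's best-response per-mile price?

49.125

Go's profit: π = (p_{Go} − 13)(209 − 4p_{Go} + 3p_{Hop}).
∂π/∂p_{Go} = 261 − 8p_{Go} + 3p_{Hop} = 0 ⇒ p_{Go} = 32.625 + 0.375p_{Hop}.
At p_{Hop} = 44: p_{Go} = 32.625 + 0.375·44 = 49.125.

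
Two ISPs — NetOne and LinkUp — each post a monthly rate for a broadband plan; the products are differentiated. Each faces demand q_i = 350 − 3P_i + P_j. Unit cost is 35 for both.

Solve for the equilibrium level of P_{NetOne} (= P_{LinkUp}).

NetOne's profit: π = (P_{NetOne} − 35)(350 − 3P_{NetOne} + P_{LinkUp}).
∂π/∂P_{NetOne} = 455 − 6P_{NetOne} + P_{LinkUp} = 0 ⇒ P_{NetOne} = 455/6 + (1/6)P_{LinkUp}.
Setting P_{NetOne} = P_{LinkUp} in the reaction function: P_{NetOne} = 455/6 + (1/6)P_{NetOne}, so P_{NetOne} = (455/6) / (5/6) = 91.

91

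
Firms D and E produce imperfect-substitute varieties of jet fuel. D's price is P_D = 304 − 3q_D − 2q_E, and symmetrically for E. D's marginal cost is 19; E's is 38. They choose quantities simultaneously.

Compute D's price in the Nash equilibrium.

Firm D's profit: π = q_D(304 − 3q_D − 2q_E) − 19q_D.
∂π/∂q_D = 285 − 6q_D − 2q_E = 0 ⇒ q_D = 47.5 − (1/3)q_E.
Similarly q_E = 133/3 − (1/3)q_D.
Solving the two reaction functions simultaneously: (1 − (−1/3)(−1/3))q_D = 47.5 − (1/3)·(133/3), so (8/9)q_D = 589/18 and q_D = 36.8125.
Then q_E = 133/3 − (1/3)·36.8125 = 32.0625.
P_D = 304 − 3·36.8125 − 2·32.0625 = 129.4375.

129.4375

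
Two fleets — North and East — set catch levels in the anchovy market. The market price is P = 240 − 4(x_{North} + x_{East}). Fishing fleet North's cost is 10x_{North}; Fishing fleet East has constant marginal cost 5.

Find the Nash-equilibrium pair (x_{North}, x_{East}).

18.75, 20

Fishing fleet North's profit: π = x_{North}(240 − 4(x_{North} + x_{East})) − 10x_{North}.
∂π/∂x_{North} = 230 − 8x_{North} − 4x_{East} = 0, so x_{North} = 28.75 − 0.5x_{East}.
By the same steps for East: x_{East} = 29.375 − 0.5x_{North}.
Plugging x_{East} into North's best response: x_{North} = 28.75 − 0.5(29.375 − 0.5x_{North}) ⇒ 0.75x_{North} = 14.0625, so x_{North} = 18.75.
Then x_{East} = 29.375 − 0.5·18.75 = 20.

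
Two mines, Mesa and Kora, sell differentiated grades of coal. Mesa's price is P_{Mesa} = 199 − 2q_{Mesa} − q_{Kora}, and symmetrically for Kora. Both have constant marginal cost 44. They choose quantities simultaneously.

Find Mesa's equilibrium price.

Mine Mesa's profit: π = q_{Mesa}(199 − 2q_{Mesa} − q_{Kora}) − 44q_{Mesa}.
∂π/∂q_{Mesa} = 155 − 4q_{Mesa} − q_{Kora} = 0 ⇒ q_{Mesa} = 38.75 − 0.25q_{Kora}.
By symmetry q_{Kora} = q_{Mesa}; substituting into the reaction function, 1.25q_{Mesa} = 38.75 and q_{Mesa} = 31.
P_{Mesa} = 199 − 2·31 − 31 = 106.

106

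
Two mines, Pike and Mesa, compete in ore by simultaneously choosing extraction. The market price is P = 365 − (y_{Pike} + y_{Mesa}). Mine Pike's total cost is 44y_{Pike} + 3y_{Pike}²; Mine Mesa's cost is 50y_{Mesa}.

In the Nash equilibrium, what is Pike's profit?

Mine Pike's profit: π = y_{Pike}(365 − (y_{Pike} + y_{Mesa})) − 44y_{Pike} − 3y_{Pike}².
∂π/∂y_{Pike} = 321 − 8y_{Pike} − y_{Mesa} = 0, so y_{Pike} = 40.125 − 0.125y_{Mesa}.
For Mesa: ∂π/∂y_{Mesa} = 315 − 2y_{Mesa} − y_{Pike} = 0 ⇒ y_{Mesa} = 157.5 − 0.5y_{Pike}.
Substituting the second reaction function into the first: y_{Pike} = 40.125 − 0.125(157.5 − 0.5y_{Pike}), which gives 0.9375y_{Pike} = 20.4375 ⇒ y_{Pike} = 21.8.
Then y_{Mesa} = 157.5 − 0.5·21.8 = 146.6.
Price P = 365 − 168.4 = 196.6.
Pike's profit: (196.6 − 44)·21.8 − 3(21.8)² = 1900.96.

1900.96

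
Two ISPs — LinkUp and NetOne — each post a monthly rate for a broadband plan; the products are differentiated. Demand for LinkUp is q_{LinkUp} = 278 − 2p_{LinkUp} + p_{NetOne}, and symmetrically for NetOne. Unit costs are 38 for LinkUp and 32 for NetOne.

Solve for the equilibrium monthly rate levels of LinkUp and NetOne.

LinkUp's profit: π = (p_{LinkUp} − 38)(278 − 2p_{LinkUp} + p_{NetOne}).
∂π/∂p_{LinkUp} = 354 − 4p_{LinkUp} + p_{NetOne} = 0 ⇒ p_{LinkUp} = 88.5 + 0.25p_{NetOne}.
Similarly p_{NetOne} = 85.5 + 0.25p_{LinkUp}.
Substituting the second reaction function into the first: p_{LinkUp} = 88.5 + 0.25(85.5 + 0.25p_{LinkUp}), which gives 0.9375p_{LinkUp} = 109.875 ⇒ p_{LinkUp} = 117.2.
Then p_{NetOne} = 85.5 + 0.25·117.2 = 114.8.

117.2, 114.8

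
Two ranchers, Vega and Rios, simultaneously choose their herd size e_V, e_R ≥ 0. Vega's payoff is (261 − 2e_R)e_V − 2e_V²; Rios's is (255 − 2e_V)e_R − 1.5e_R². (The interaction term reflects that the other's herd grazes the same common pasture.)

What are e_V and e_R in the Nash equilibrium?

34.125, 62.25

Expanding Vega's payoff: 261e_V − 2e_Re_V − 2e_V².
∂π/∂e_V = 261 − 2e_R − 4e_V = 0, so e_V = 65.25 − 0.5e_R.
Likewise for Rios: e_R = 85 − (2/3)e_V.
Plugging e_R into Vega's best response: e_V = 65.25 − 0.5(85 − (2/3)e_V) ⇒ (2/3)e_V = 22.75, so e_V = 34.125.
Then e_R = 85 − (2/3)·34.125 = 62.25.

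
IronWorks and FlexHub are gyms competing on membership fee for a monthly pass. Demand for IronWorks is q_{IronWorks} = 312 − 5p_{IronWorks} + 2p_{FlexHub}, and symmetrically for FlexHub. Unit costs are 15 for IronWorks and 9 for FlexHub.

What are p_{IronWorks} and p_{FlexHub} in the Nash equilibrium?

IronWorks's profit: π = (p_{IronWorks} − 15)(312 − 5p_{IronWorks} + 2p_{FlexHub}).
∂π/∂p_{IronWorks} = 387 − 10p_{IronWorks} + 2p_{FlexHub} = 0 ⇒ p_{IronWorks} = 38.7 + 0.2p_{FlexHub}.
Similarly p_{FlexHub} = 35.7 + 0.2p_{IronWorks}.
Solving the two reaction functions simultaneously: (1 − (0.2)(0.2))p_{IronWorks} = 38.7 + 0.2·35.7, so 0.96p_{IronWorks} = 45.84 and p_{IronWorks} = 47.75.
Then p_{FlexHub} = 35.7 + 0.2·47.75 = 45.25.

47.75, 45.25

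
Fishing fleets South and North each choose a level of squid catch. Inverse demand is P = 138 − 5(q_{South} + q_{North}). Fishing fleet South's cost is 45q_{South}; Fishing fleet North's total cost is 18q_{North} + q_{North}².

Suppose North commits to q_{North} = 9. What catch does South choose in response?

Fishing fleet South's profit: π = q_{South}(138 − 5(q_{South} + q_{North})) − 45q_{South}.
∂π/∂q_{South} = 93 − 10q_{South} − 5q_{North} = 0, so q_{South} = 9.3 − 0.5q_{North}.
At q_{North} = 9: q_{South} = 9.3 − 0.5·9 = 4.8.

4.8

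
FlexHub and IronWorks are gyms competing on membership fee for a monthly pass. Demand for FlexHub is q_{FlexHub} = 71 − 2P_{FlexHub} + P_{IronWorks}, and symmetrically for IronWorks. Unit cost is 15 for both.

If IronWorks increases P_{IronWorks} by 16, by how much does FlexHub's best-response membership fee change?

FlexHub's profit: π = (P_{FlexHub} − 15)(71 − 2P_{FlexHub} + P_{IronWorks}).
∂π/∂P_{FlexHub} = 101 − 4P_{FlexHub} + P_{IronWorks} = 0 ⇒ P_{FlexHub} = 25.25 + 0.25P_{IronWorks}.
The reaction-function slope is 0.25, so a 16-unit rise in P_{IronWorks} moves P_{FlexHub} by 0.25 × 16 = 4. FlexHub's best response rises — the actions are strategic complements.

4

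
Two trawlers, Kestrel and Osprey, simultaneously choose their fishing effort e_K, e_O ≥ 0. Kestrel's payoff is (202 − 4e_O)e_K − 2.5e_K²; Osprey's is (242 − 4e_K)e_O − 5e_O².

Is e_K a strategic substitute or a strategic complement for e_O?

Expanding Kestrel's payoff: 202e_K − 4e_Oe_K − 2.5e_K².
∂π/∂e_K = 202 − 4e_O − 5e_K = 0, so e_K = 40.4 − 0.8e_O.
The best-response slope de_K/de_O = −0.8 < 0: the reaction function is downward-sloping, so the choices are strategic substitutes.

strategic substitutes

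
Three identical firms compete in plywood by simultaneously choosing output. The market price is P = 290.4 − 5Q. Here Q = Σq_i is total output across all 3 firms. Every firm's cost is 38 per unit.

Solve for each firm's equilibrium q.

A representative firm's profit is π_i = q_i(290.4 − 5Q) − 38q_i, with Q = q_i + Σ_{j≠i} q_j.
First-order condition: 252.4 − 10q_i − 5Σ_{j≠i} q_j = 0.
Imposing symmetry (q_j = q for all j) turns Σ_{j≠i} q_j into 2q, so 252.4 = 20q and q = 12.62.

12.62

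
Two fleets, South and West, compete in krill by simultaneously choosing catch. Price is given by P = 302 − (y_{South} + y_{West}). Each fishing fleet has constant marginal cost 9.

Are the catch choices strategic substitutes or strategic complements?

Fishing fleet South's profit: π = y_{South}(302 − (y_{South} + y_{West})) − 9y_{South}.
∂π/∂y_{South} = 293 − 2y_{South} − y_{West} = 0, so y_{South} = 146.5 − 0.5y_{West}.
The best-response slope dy_{South}/dy_{West} = −0.5 < 0: the reaction function is downward-sloping, so the choices are strategic substitutes.

strategic substitutes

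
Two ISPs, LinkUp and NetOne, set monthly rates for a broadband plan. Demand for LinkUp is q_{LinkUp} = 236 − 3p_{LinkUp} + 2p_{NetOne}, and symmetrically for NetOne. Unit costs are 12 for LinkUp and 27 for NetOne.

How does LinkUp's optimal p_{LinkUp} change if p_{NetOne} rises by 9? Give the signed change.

LinkUp's profit: π = (p_{LinkUp} − 12)(236 − 3p_{LinkUp} + 2p_{NetOne}).
∂π/∂p_{LinkUp} = 272 − 6p_{LinkUp} + 2p_{NetOne} = 0 ⇒ p_{LinkUp} = 136/3 + (1/3)p_{NetOne}.
The reaction-function slope is 1/3, so a 9-unit rise in p_{NetOne} moves p_{LinkUp} by 1/3 × 9 = 3. LinkUp's best response rises — the actions are strategic complements.

3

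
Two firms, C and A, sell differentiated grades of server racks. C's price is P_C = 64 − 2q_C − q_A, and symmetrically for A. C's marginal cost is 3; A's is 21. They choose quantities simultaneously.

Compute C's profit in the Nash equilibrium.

Firm C's profit: π = q_C(64 − 2q_C − q_A) − 3q_C.
∂π/∂q_C = 61 − 4q_C − q_A = 0 ⇒ q_C = 15.25 − 0.25q_A.
Similarly q_A = 10.75 − 0.25q_C.
Plugging q_A into C's best response: q_C = 15.25 − 0.25(10.75 − 0.25q_C) ⇒ 0.9375q_C = 12.5625, so q_C = 13.4.
Then q_A = 10.75 − 0.25·13.4 = 7.4.
P_C = 64 − 2·13.4 − 7.4 = 29.8.
Profit = (29.8 − 3)·13.4 = 359.12.

359.12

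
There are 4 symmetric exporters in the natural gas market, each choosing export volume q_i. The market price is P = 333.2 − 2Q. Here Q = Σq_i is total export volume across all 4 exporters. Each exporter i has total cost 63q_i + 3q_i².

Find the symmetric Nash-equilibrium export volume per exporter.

A representative exporter's profit is π_i = q_i(333.2 − 2Q) − 63q_i − 3q_i², with Q = q_i + Σ_{j≠i} q_j.
First-order condition: 270.2 − 10q_i − 2Σ_{j≠i} q_j = 0.
In a symmetric equilibrium every exporter chooses the same q, so Σ_{j≠i} q_j = 3q. The condition becomes 270.2 − 16q = 0, giving q = 270.2/16 = 16.8875.

16.8875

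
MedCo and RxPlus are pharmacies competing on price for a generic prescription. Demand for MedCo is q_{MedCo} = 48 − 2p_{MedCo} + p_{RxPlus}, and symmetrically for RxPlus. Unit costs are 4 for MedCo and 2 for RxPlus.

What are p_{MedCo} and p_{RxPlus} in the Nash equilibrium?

18.4, 17.6

MedCo's profit: π = (p_{MedCo} − 4)(48 − 2p_{MedCo} + p_{RxPlus}).
∂π/∂p_{MedCo} = 56 − 4p_{MedCo} + p_{RxPlus} = 0 ⇒ p_{MedCo} = 14 + 0.25p_{RxPlus}.
Similarly p_{RxPlus} = 13 + 0.25p_{MedCo}.
Plugging p_{RxPlus} into MedCo's best response: p_{MedCo} = 14 + 0.25(13 + 0.25p_{MedCo}) ⇒ 0.9375p_{MedCo} = 17.25, so p_{MedCo} = 18.4.
Then p_{RxPlus} = 13 + 0.25·18.4 = 17.6.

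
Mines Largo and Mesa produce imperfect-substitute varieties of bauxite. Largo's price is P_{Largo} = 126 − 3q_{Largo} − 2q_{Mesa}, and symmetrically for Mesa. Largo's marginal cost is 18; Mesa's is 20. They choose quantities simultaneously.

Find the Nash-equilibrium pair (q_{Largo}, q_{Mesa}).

Mine Largo's profit: π = q_{Largo}(126 − 3q_{Largo} − 2q_{Mesa}) − 18q_{Largo}.
∂π/∂q_{Largo} = 108 − 6q_{Largo} − 2q_{Mesa} = 0 ⇒ q_{Largo} = 18 − (1/3)q_{Mesa}.
Similarly q_{Mesa} = 53/3 − (1/3)q_{Largo}.
Substituting the second reaction function into the first: q_{Largo} = 18 − (1/3)(53/3 − (1/3)q_{Largo}), which gives (8/9)q_{Largo} = 109/9 ⇒ q_{Largo} = 13.625.
Then q_{Mesa} = 53/3 − (1/3)·13.625 = 13.125.

13.625, 13.125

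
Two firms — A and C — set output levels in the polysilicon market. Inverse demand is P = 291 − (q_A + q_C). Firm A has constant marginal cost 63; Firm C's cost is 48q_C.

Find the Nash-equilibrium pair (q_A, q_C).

71, 86

Firm A's profit: π = q_A(291 − (q_A + q_C)) − 63q_A.
∂π/∂q_A = 228 − 2q_A − q_C = 0, so q_A = 114 − 0.5q_C.
By the same steps for C: q_C = 121.5 − 0.5q_A.
Plugging q_C into A's best response: q_A = 114 − 0.5(121.5 − 0.5q_A) ⇒ 0.75q_A = 53.25, so q_A = 71.
Then q_C = 121.5 − 0.5·71 = 86.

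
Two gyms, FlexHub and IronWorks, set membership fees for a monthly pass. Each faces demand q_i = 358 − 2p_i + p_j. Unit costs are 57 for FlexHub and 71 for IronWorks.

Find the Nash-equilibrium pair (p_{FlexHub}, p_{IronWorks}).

159.2, 164.8

FlexHub's profit: π = (p_{FlexHub} − 57)(358 − 2p_{FlexHub} + p_{IronWorks}).
∂π/∂p_{FlexHub} = 472 − 4p_{FlexHub} + p_{IronWorks} = 0 ⇒ p_{FlexHub} = 118 + 0.25p_{IronWorks}.
Similarly p_{IronWorks} = 125 + 0.25p_{FlexHub}.
Substituting the second reaction function into the first: p_{FlexHub} = 118 + 0.25(125 + 0.25p_{FlexHub}), which gives 0.9375p_{FlexHub} = 149.25 ⇒ p_{FlexHub} = 159.2.
Then p_{IronWorks} = 125 + 0.25·159.2 = 164.8.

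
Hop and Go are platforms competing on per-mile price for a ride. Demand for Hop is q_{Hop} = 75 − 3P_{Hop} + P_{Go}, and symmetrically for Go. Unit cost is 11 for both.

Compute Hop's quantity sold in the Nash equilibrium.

Hop's profit: π = (P_{Hop} − 11)(75 − 3P_{Hop} + P_{Go}).
∂π/∂P_{Hop} = 108 − 6P_{Hop} + P_{Go} = 0 ⇒ P_{Hop} = 18 + (1/6)P_{Go}.
The game is symmetric, so in equilibrium P_{Go} = P_{Hop}: the reaction function gives (5/6)P_{Hop} = 18, hence P_{Hop} = 21.6.
q_{Hop} = 75 − 3·21.6 + 21.6 = 31.8.

31.8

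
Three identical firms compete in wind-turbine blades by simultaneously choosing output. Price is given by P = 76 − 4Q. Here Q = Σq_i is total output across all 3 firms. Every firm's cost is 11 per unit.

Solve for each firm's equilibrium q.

4.0625

A representative firm's profit is π_i = q_i(76 − 4Q) − 11q_i, with Q = q_i + Σ_{j≠i} q_j.
First-order condition: 65 − 8q_i − 4Σ_{j≠i} q_j = 0.
In a symmetric equilibrium every firm chooses the same q, so Σ_{j≠i} q_j = 2q. The condition becomes 65 − 16q = 0, giving q = 65/16 = 4.0625.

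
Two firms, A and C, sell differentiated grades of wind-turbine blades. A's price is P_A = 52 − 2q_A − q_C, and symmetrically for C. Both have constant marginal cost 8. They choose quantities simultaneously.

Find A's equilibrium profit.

154.88

Firm A's profit: π = q_A(52 − 2q_A − q_C) − 8q_A.
∂π/∂q_A = 44 − 4q_A − q_C = 0 ⇒ q_A = 11 − 0.25q_C.
By symmetry q_C = q_A; substituting into the reaction function, 1.25q_A = 11 and q_A = 8.8.
P_A = 52 − 2·8.8 − 8.8 = 25.6.
Profit = (25.6 − 8)·8.8 = 154.88.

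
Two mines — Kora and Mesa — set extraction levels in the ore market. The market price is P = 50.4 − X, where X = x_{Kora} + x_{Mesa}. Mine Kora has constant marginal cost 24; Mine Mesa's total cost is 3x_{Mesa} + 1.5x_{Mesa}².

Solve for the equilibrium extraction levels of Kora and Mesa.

9.4, 7.6

Mine Kora's profit: π = x_{Kora}(50.4 − (x_{Kora} + x_{Mesa})) − 24x_{Kora}.
∂π/∂x_{Kora} = 26.4 − 2x_{Kora} − x_{Mesa} = 0, so x_{Kora} = 13.2 − 0.5x_{Mesa}.
For Mesa: ∂π/∂x_{Mesa} = 47.4 − 5x_{Mesa} − x_{Kora} = 0 ⇒ x_{Mesa} = 9.48 − 0.2x_{Kora}.
Substituting the second reaction function into the first: x_{Kora} = 13.2 − 0.5(9.48 − 0.2x_{Kora}), which gives 0.9x_{Kora} = 8.46 ⇒ x_{Kora} = 9.4.
Then x_{Mesa} = 9.48 − 0.2·9.4 = 7.6.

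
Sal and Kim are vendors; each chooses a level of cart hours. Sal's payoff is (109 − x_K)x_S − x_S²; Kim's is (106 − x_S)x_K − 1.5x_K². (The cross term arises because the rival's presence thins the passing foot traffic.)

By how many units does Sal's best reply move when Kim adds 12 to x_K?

Expanding Sal's payoff: 109x_S − x_Kx_S − x_S².
∂π/∂x_S = 109 − x_K − 2x_S = 0, so x_S = 54.5 − 0.5x_K.
The reaction-function slope is −0.5, so a 12-unit rise in x_K moves x_S by −0.5 × 12 = −6. Sal's best response falls — the actions are strategic substitutes.

-6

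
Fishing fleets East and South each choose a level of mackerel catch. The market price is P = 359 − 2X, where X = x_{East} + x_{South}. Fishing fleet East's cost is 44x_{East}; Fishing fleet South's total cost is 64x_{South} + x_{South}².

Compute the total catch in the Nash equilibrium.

92.5

Fishing fleet East's profit: π = x_{East}(359 − 2(x_{East} + x_{South})) − 44x_{East}.
∂π/∂x_{East} = 315 − 4x_{East} − 2x_{South} = 0, so x_{East} = 78.75 − 0.5x_{South}.
For South: ∂π/∂x_{South} = 295 − 6x_{South} − 2x_{East} = 0 ⇒ x_{South} = 295/6 − (1/3)x_{East}.
Plugging x_{South} into East's best response: x_{East} = 78.75 − 0.5(295/6 − (1/3)x_{East}) ⇒ (5/6)x_{East} = 325/6, so x_{East} = 65.
Then x_{South} = 295/6 − (1/3)·65 = 27.5.
Total catch: 65 + 27.5 = 92.5.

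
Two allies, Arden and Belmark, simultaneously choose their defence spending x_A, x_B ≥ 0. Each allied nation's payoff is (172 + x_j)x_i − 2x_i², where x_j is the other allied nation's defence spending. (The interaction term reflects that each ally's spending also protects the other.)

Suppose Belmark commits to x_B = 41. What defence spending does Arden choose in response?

53.25

Arden's payoff is (172 + x_B)x_A − 2x_A².
∂π/∂x_A = 172 + x_B − 4x_A = 0, so x_A = 43 + 0.25x_B.
At x_B = 41: x_A = 43 + 0.25·41 = 53.25.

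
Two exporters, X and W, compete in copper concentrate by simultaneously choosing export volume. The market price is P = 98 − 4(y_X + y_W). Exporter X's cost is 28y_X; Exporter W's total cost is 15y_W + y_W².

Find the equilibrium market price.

Exporter X's profit: π = y_X(98 − 4(y_X + y_W)) − 28y_X.
∂π/∂y_X = 70 − 8y_X − 4y_W = 0, so y_X = 8.75 − 0.5y_W.
For W: ∂π/∂y_W = 83 − 10y_W − 4y_X = 0 ⇒ y_W = 8.3 − 0.4y_X.
Plugging y_W into X's best response: y_X = 8.75 − 0.5(8.3 − 0.4y_X) ⇒ 0.8y_X = 4.6, so y_X = 5.75.
Then y_W = 8.3 − 0.4·5.75 = 6.
Equilibrium price: P = 98 − 4·11.75 = 51.

51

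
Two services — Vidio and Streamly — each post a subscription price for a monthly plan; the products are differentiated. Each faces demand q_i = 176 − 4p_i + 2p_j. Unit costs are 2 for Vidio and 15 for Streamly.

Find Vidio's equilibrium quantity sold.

121.6

Vidio's profit: π = (p_{Vidio} − 2)(176 − 4p_{Vidio} + 2p_{Streamly}).
∂π/∂p_{Vidio} = 184 − 8p_{Vidio} + 2p_{Streamly} = 0 ⇒ p_{Vidio} = 23 + 0.25p_{Streamly}.
Similarly p_{Streamly} = 29.5 + 0.25p_{Vidio}.
Solving the two reaction functions simultaneously: (1 − (0.25)(0.25))p_{Vidio} = 23 + 0.25·29.5, so 0.9375p_{Vidio} = 30.375 and p_{Vidio} = 32.4.
Then p_{Streamly} = 29.5 + 0.25·32.4 = 37.6.
q_{Vidio} = 176 − 4·32.4 + 2·37.6 = 121.6.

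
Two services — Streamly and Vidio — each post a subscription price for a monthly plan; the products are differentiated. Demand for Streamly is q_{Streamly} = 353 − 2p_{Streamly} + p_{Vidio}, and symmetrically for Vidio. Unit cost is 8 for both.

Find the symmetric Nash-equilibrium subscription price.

Streamly's profit: π = (p_{Streamly} − 8)(353 − 2p_{Streamly} + p_{Vidio}).
∂π/∂p_{Streamly} = 369 − 4p_{Streamly} + p_{Vidio} = 0 ⇒ p_{Streamly} = 92.25 + 0.25p_{Vidio}.
Setting p_{Streamly} = p_{Vidio} in the reaction function: p_{Streamly} = 92.25 + 0.25p_{Streamly}, so p_{Streamly} = 92.25 / 0.75 = 123.

123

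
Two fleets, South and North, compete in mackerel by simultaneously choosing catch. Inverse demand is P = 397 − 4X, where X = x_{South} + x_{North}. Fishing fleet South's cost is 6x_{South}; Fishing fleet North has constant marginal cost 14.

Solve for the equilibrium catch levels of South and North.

33.25, 31.25

Fishing fleet South's profit: π = x_{South}(397 − 4(x_{South} + x_{North})) − 6x_{South}.
∂π/∂x_{South} = 391 − 8x_{South} − 4x_{North} = 0, so x_{South} = 48.875 − 0.5x_{North}.
By the same steps for North: x_{North} = 47.875 − 0.5x_{South}.
Solving the two reaction functions simultaneously: (1 − (−0.5)(−0.5))x_{South} = 48.875 − 0.5·47.875, so 0.75x_{South} = 24.9375 and x_{South} = 33.25.
Then x_{North} = 47.875 − 0.5·33.25 = 31.25.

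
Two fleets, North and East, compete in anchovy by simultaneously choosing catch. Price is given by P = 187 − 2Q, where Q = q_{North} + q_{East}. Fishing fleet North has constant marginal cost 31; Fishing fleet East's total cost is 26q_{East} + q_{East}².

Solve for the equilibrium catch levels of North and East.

Fishing fleet North's profit: π = q_{North}(187 − 2(q_{North} + q_{East})) − 31q_{North}.
∂π/∂q_{North} = 156 − 4q_{North} − 2q_{East} = 0, so q_{North} = 39 − 0.5q_{East}.
For East: ∂π/∂q_{East} = 161 − 6q_{East} − 2q_{North} = 0 ⇒ q_{East} = 161/6 − (1/3)q_{North}.
Substituting the second reaction function into the first: q_{North} = 39 − 0.5(161/6 − (1/3)q_{North}), which gives (5/6)q_{North} = 307/12 ⇒ q_{North} = 30.7.
Then q_{East} = 161/6 − (1/3)·30.7 = 16.6.

30.7, 16.6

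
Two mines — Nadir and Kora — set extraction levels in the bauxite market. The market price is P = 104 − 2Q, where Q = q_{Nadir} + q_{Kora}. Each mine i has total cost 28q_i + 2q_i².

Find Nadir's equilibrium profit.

231.04

Mine Nadir's profit: π = q_{Nadir}(104 − 2(q_{Nadir} + q_{Kora})) − 28q_{Nadir} − 2q_{Nadir}².
∂π/∂q_{Nadir} = 76 − 8q_{Nadir} − 2q_{Kora} = 0, so q_{Nadir} = 9.5 − 0.25q_{Kora}.
The game is symmetric, so in equilibrium q_{Kora} = q_{Nadir}: the reaction function gives 1.25q_{Nadir} = 9.5, hence q_{Nadir} = 7.6.
Price P = 104 − 2·15.2 = 73.6.
Nadir's profit: (73.6 − 28)·7.6 − 2(7.6)² = 231.04.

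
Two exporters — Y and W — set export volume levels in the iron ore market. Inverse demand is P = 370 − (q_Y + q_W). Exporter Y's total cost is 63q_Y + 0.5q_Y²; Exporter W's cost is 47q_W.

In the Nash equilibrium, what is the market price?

179.4

Exporter Y's profit: π = q_Y(370 − (q_Y + q_W)) − 63q_Y − 0.5q_Y².
∂π/∂q_Y = 307 − 3q_Y − q_W = 0, so q_Y = 307/3 − (1/3)q_W.
For W: ∂π/∂q_W = 323 − 2q_W − q_Y = 0 ⇒ q_W = 161.5 − 0.5q_Y.
Plugging q_W into Y's best response: q_Y = 307/3 − (1/3)(161.5 − 0.5q_Y) ⇒ (5/6)q_Y = 48.5, so q_Y = 58.2.
Then q_W = 161.5 − 0.5·58.2 = 132.4.
Equilibrium price: P = 370 − 190.6 = 179.4.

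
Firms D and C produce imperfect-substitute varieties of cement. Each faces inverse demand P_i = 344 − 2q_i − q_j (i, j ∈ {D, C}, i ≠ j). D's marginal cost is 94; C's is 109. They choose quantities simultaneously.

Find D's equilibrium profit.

5202

Firm D's profit: π = q_D(344 − 2q_D − q_C) − 94q_D.
∂π/∂q_D = 250 − 4q_D − q_C = 0 ⇒ q_D = 62.5 − 0.25q_C.
Similarly q_C = 58.75 − 0.25q_D.
Solving the two reaction functions simultaneously: (1 − (−0.25)(−0.25))q_D = 62.5 − 0.25·58.75, so 0.9375q_D = 47.8125 and q_D = 51.
Then q_C = 58.75 − 0.25·51 = 46.
P_D = 344 − 2·51 − 46 = 196.
Profit = (196 − 94)·51 = 5202.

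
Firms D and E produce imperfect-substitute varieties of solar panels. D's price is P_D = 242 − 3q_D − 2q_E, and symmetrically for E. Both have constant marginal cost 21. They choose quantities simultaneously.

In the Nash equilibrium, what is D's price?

Firm D's profit: π = q_D(242 − 3q_D − 2q_E) − 21q_D.
∂π/∂q_D = 221 − 6q_D − 2q_E = 0 ⇒ q_D = 221/6 − (1/3)q_E.
By symmetry q_E = q_D; substituting into the reaction function, (4/3)q_D = 221/6 and q_D = 27.625.
P_D = 242 − 3·27.625 − 2·27.625 = 103.875.

103.875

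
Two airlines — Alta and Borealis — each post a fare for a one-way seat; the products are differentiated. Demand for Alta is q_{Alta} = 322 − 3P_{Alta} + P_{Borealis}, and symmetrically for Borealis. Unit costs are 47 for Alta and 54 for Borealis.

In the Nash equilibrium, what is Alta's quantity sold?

Alta's profit: π = (P_{Alta} − 47)(322 − 3P_{Alta} + P_{Borealis}).
∂π/∂P_{Alta} = 463 − 6P_{Alta} + P_{Borealis} = 0 ⇒ P_{Alta} = 463/6 + (1/6)P_{Borealis}.
Similarly P_{Borealis} = 242/3 + (1/6)P_{Alta}.
Solving the two reaction functions simultaneously: (1 − (1/6)(1/6))P_{Alta} = 463/6 + (1/6)·(242/3), so (35/36)P_{Alta} = 1631/18 and P_{Alta} = 93.2.
Then P_{Borealis} = 242/3 + (1/6)·93.2 = 96.2.
q_{Alta} = 322 − 3·93.2 + 96.2 = 138.6.

138.6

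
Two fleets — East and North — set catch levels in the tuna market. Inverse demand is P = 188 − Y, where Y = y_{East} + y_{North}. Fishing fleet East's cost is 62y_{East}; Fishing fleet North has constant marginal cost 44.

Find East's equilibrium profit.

1296

Fishing fleet East's profit: π = y_{East}(188 − (y_{East} + y_{North})) − 62y_{East}.
∂π/∂y_{East} = 126 − 2y_{East} − y_{North} = 0, so y_{East} = 63 − 0.5y_{North}.
By the same steps for North: y_{North} = 72 − 0.5y_{East}.
Solving the two reaction functions simultaneously: (1 − (−0.5)(−0.5))y_{East} = 63 − 0.5·72, so 0.75y_{East} = 27 and y_{East} = 36.
Then y_{North} = 72 − 0.5·36 = 54.
Price P = 188 − 90 = 98.
East's profit: (98 − 62)·36 = 1296.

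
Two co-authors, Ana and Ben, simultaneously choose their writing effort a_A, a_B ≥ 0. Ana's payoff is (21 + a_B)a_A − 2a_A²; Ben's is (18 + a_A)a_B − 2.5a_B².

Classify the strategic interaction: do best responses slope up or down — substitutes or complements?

Expanding Ana's payoff: 21a_A + a_Ba_A − 2a_A².
∂π/∂a_A = 21 + a_B − 4a_A = 0, so a_A = 5.25 + 0.25a_B.
The best-response slope da_A/da_B = 0.25 > 0: the reaction function is upward-sloping, so the choices are strategic complements.

strategic complements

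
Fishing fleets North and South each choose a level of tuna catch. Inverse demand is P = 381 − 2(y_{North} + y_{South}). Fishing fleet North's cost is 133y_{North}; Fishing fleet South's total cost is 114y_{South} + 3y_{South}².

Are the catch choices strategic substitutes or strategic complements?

strategic substitutes

Fishing fleet North's profit: π = y_{North}(381 − 2(y_{North} + y_{South})) − 133y_{North}.
∂π/∂y_{North} = 248 − 4y_{North} − 2y_{South} = 0, so y_{North} = 62 − 0.5y_{South}.
The best-response slope dy_{North}/dy_{South} = −0.5 < 0: the reaction function is downward-sloping, so the choices are strategic substitutes.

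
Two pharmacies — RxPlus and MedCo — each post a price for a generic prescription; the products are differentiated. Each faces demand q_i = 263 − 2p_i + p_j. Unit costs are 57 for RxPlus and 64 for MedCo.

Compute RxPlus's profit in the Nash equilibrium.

9688.32

RxPlus's profit: π = (p_{RxPlus} − 57)(263 − 2p_{RxPlus} + p_{MedCo}).
∂π/∂p_{RxPlus} = 377 − 4p_{RxPlus} + p_{MedCo} = 0 ⇒ p_{RxPlus} = 94.25 + 0.25p_{MedCo}.
Similarly p_{MedCo} = 97.75 + 0.25p_{RxPlus}.
Substituting the second reaction function into the first: p_{RxPlus} = 94.25 + 0.25(97.75 + 0.25p_{RxPlus}), which gives 0.9375p_{RxPlus} = 118.6875 ⇒ p_{RxPlus} = 126.6.
Then p_{MedCo} = 97.75 + 0.25·126.6 = 129.4.
q_{RxPlus} = 263 − 2·126.6 + 129.4 = 139.2.
Profit = (126.6 − 57)·139.2 = 9688.32.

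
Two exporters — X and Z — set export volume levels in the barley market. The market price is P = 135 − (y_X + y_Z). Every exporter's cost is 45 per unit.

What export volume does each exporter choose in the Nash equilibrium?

Exporter X's profit: π = y_X(135 − (y_X + y_Z)) − 45y_X.
∂π/∂y_X = 90 − 2y_X − y_Z = 0, so y_X = 45 − 0.5y_Z.
By symmetry y_Z = y_X; substituting into the reaction function, 1.5y_X = 45 and y_X = 30.

30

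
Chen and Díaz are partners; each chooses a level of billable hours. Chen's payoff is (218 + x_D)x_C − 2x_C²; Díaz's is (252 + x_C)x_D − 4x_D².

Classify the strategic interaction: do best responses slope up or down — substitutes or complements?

Expanding Chen's payoff: 218x_C + x_Dx_C − 2x_C².
∂π/∂x_C = 218 + x_D − 4x_C = 0, so x_C = 54.5 + 0.25x_D.
The best-response slope dx_C/dx_D = 0.25 > 0: the reaction function is upward-sloping, so the choices are strategic complements.

strategic complements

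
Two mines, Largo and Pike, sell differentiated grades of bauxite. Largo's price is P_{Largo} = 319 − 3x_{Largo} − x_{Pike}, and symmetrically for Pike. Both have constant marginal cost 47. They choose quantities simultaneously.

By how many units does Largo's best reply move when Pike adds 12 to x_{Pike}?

Mine Largo's profit: π = x_{Largo}(319 − 3x_{Largo} − x_{Pike}) − 47x_{Largo}.
∂π/∂x_{Largo} = 272 − 6x_{Largo} − x_{Pike} = 0 ⇒ x_{Largo} = 136/3 − (1/6)x_{Pike}.
The reaction-function slope is −1/6, so a 12-unit rise in x_{Pike} moves x_{Largo} by −1/6 × 12 = −2. Largo's best response falls — the actions are strategic substitutes.

-2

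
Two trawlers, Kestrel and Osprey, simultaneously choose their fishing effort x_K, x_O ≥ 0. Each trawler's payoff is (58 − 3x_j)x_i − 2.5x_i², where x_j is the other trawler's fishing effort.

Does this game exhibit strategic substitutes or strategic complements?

Kestrel's payoff is (58 − 3x_O)x_K − 2.5x_K².
∂π/∂x_K = 58 − 3x_O − 5x_K = 0, so x_K = 11.6 − 0.6x_O.
The best-response slope dx_K/dx_O = −0.6 < 0: the reaction function is downward-sloping, so the choices are strategic substitutes.

strategic substitutes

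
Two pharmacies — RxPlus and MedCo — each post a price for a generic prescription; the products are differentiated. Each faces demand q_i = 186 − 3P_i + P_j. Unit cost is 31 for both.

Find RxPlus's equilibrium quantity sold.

RxPlus's profit: π = (P_{RxPlus} − 31)(186 − 3P_{RxPlus} + P_{MedCo}).
∂π/∂P_{RxPlus} = 279 − 6P_{RxPlus} + P_{MedCo} = 0 ⇒ P_{RxPlus} = 46.5 + (1/6)P_{MedCo}.
Setting P_{RxPlus} = P_{MedCo} in the reaction function: P_{RxPlus} = 46.5 + (1/6)P_{RxPlus}, so P_{RxPlus} = 46.5 / (5/6) = 55.8.
q_{RxPlus} = 186 − 3·55.8 + 55.8 = 74.4.

74.4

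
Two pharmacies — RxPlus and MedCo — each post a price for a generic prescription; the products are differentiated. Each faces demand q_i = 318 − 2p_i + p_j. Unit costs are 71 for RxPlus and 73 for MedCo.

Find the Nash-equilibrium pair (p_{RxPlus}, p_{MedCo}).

RxPlus's profit: π = (p_{RxPlus} − 71)(318 − 2p_{RxPlus} + p_{MedCo}).
∂π/∂p_{RxPlus} = 460 − 4p_{RxPlus} + p_{MedCo} = 0 ⇒ p_{RxPlus} = 115 + 0.25p_{MedCo}.
Similarly p_{MedCo} = 116 + 0.25p_{RxPlus}.
Solving the two reaction functions simultaneously: (1 − (0.25)(0.25))p_{RxPlus} = 115 + 0.25·116, so 0.9375p_{RxPlus} = 144 and p_{RxPlus} = 153.6.
Then p_{MedCo} = 116 + 0.25·153.6 = 154.4.

153.6, 154.4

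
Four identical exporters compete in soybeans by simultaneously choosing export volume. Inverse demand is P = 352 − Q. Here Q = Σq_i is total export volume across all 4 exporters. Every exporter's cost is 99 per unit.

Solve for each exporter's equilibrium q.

A representative exporter's profit is π_i = q_i(352 − Q) − 99q_i, with Q = q_i + Σ_{j≠i} q_j.
First-order condition: 253 − 2q_i − Σ_{j≠i} q_j = 0.
In a symmetric equilibrium every exporter chooses the same q, so Σ_{j≠i} q_j = 3q. The condition becomes 253 − 5q = 0, giving q = 253/5 = 50.6.

50.6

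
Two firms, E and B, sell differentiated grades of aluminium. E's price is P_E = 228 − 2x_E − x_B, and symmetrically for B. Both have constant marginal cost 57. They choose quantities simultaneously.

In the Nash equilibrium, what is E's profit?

2339.28

Firm E's profit: π = x_E(228 − 2x_E − x_B) − 57x_E.
∂π/∂x_E = 171 − 4x_E − x_B = 0 ⇒ x_E = 42.75 − 0.25x_B.
Setting x_E = x_B in the reaction function: x_E = 42.75 − 0.25x_E, so x_E = 42.75 / 1.25 = 34.2.
P_E = 228 − 2·34.2 − 34.2 = 125.4.
Profit = (125.4 − 57)·34.2 = 2339.28.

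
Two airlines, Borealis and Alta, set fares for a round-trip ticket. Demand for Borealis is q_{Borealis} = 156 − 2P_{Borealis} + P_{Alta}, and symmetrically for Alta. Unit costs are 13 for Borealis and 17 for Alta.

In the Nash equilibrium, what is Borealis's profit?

Borealis's profit: π = (P_{Borealis} − 13)(156 − 2P_{Borealis} + P_{Alta}).
∂π/∂P_{Borealis} = 182 − 4P_{Borealis} + P_{Alta} = 0 ⇒ P_{Borealis} = 45.5 + 0.25P_{Alta}.
Similarly P_{Alta} = 47.5 + 0.25P_{Borealis}.
Substituting the second reaction function into the first: P_{Borealis} = 45.5 + 0.25(47.5 + 0.25P_{Borealis}), which gives 0.9375P_{Borealis} = 57.375 ⇒ P_{Borealis} = 61.2.
Then P_{Alta} = 47.5 + 0.25·61.2 = 62.8.
q_{Borealis} = 156 − 2·61.2 + 62.8 = 96.4.
Profit = (61.2 − 13)·96.4 = 4646.48.

4646.48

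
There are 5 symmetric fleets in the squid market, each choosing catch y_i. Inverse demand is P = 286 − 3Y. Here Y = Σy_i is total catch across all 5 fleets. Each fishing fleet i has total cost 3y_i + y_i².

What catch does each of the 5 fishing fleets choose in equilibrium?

14.15

A representative fishing fleet's profit is π_i = y_i(286 − 3Y) − 3y_i − y_i², with Y = y_i + Σ_{j≠i} y_j.
First-order condition: 283 − 8y_i − 3Σ_{j≠i} y_j = 0.
With identical fishing fleets, set every y_j = y: then 283 − 8y − 12y = 0, i.e. y = 283/20 = 14.15.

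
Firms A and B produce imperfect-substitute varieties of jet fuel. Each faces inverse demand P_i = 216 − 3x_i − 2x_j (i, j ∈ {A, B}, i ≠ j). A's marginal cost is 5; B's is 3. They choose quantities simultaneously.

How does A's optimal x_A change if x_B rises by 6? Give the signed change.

Firm A's profit: π = x_A(216 − 3x_A − 2x_B) − 5x_A.
∂π/∂x_A = 211 − 6x_A − 2x_B = 0 ⇒ x_A = 211/6 − (1/3)x_B.
The reaction-function slope is −1/3, so a 6-unit rise in x_B moves x_A by −1/3 × 6 = −2. A's best response falls — the actions are strategic substitutes.

-2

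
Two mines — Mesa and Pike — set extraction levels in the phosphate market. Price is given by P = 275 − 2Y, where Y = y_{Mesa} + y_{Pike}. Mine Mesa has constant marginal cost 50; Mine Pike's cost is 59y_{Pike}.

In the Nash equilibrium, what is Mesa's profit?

Mine Mesa's profit: π = y_{Mesa}(275 − 2(y_{Mesa} + y_{Pike})) − 50y_{Mesa}.
∂π/∂y_{Mesa} = 225 − 4y_{Mesa} − 2y_{Pike} = 0, so y_{Mesa} = 56.25 − 0.5y_{Pike}.
By the same steps for Pike: y_{Pike} = 54 − 0.5y_{Mesa}.
Plugging y_{Pike} into Mesa's best response: y_{Mesa} = 56.25 − 0.5(54 − 0.5y_{Mesa}) ⇒ 0.75y_{Mesa} = 29.25, so y_{Mesa} = 39.
Then y_{Pike} = 54 − 0.5·39 = 34.5.
Price P = 275 − 2·73.5 = 128.
Mesa's profit: (128 − 50)·39 = 3042.

3042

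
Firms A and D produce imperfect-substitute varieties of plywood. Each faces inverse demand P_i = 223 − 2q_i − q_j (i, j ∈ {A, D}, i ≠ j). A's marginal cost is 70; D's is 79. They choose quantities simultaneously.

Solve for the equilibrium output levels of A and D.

31.2, 28.2

Firm A's profit: π = q_A(223 − 2q_A − q_D) − 70q_A.
∂π/∂q_A = 153 − 4q_A − q_D = 0 ⇒ q_A = 38.25 − 0.25q_D.
Similarly q_D = 36 − 0.25q_A.
Substituting the second reaction function into the first: q_A = 38.25 − 0.25(36 − 0.25q_A), which gives 0.9375q_A = 29.25 ⇒ q_A = 31.2.
Then q_D = 36 − 0.25·31.2 = 28.2.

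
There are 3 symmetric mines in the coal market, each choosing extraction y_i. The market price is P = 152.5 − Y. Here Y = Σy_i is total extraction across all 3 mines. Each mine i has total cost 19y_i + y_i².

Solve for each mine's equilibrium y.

22.25

A representative mine's profit is π_i = y_i(152.5 − Y) − 19y_i − y_i², with Y = y_i + Σ_{j≠i} y_j.
First-order condition: 133.5 − 4y_i − Σ_{j≠i} y_j = 0.
With identical mines, set every y_j = y: then 133.5 − 4y − 2y = 0, i.e. y = 133.5/6 = 22.25.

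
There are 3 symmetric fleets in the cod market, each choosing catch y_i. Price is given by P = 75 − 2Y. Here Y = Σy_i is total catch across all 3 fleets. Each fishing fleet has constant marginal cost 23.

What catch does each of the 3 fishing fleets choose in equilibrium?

6.5

A representative fishing fleet's profit is π_i = y_i(75 − 2Y) − 23y_i, with Y = y_i + Σ_{j≠i} y_j.
First-order condition: 52 − 4y_i − 2Σ_{j≠i} y_j = 0.
With identical fishing fleets, set every y_j = y: then 52 − 4y − 4y = 0, i.e. y = 52/8 = 6.5.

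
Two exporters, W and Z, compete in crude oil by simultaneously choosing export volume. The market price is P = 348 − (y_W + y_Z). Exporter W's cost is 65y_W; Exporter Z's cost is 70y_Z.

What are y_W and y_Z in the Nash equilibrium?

Exporter W's profit: π = y_W(348 − (y_W + y_Z)) − 65y_W.
∂π/∂y_W = 283 − 2y_W − y_Z = 0, so y_W = 141.5 − 0.5y_Z.
By the same steps for Z: y_Z = 139 − 0.5y_W.
Solving the two reaction functions simultaneously: (1 − (−0.5)(−0.5))y_W = 141.5 − 0.5·139, so 0.75y_W = 72 and y_W = 96.
Then y_Z = 139 − 0.5·96 = 91.

96, 91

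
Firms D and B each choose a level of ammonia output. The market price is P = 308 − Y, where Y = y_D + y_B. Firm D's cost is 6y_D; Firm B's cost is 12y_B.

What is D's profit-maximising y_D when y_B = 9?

Firm D's profit: π = y_D(308 − (y_D + y_B)) − 6y_D.
∂π/∂y_D = 302 − 2y_D − y_B = 0, so y_D = 151 − 0.5y_B.
At y_B = 9: y_D = 151 − 0.5·9 = 146.5.

146.5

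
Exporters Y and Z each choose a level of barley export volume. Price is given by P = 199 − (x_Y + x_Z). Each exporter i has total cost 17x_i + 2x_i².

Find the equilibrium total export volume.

Exporter Y's profit: π = x_Y(199 − (x_Y + x_Z)) − 17x_Y − 2x_Y².
∂π/∂x_Y = 182 − 6x_Y − x_Z = 0, so x_Y = 91/3 − (1/6)x_Z.
The game is symmetric, so in equilibrium x_Z = x_Y: the reaction function gives (7/6)x_Y = 91/3, hence x_Y = 26.
Total export volume: 26 + 26 = 52.

52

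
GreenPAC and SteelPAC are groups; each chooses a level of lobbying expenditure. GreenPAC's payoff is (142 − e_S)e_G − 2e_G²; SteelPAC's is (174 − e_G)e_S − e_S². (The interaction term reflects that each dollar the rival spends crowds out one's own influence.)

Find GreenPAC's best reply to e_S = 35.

26.75

Expanding GreenPAC's payoff: 142e_G − e_Se_G − 2e_G².
∂π/∂e_G = 142 − e_S − 4e_G = 0, so e_G = 35.5 − 0.25e_S.
At e_S = 35: e_G = 35.5 − 0.25·35 = 26.75.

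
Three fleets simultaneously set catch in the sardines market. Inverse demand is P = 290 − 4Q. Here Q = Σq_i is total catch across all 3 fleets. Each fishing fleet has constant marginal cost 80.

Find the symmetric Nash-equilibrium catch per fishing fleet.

A representative fishing fleet's profit is π_i = q_i(290 − 4Q) − 80q_i, with Q = q_i + Σ_{j≠i} q_j.
First-order condition: 210 − 8q_i − 4Σ_{j≠i} q_j = 0.
With identical fishing fleets, set every q_j = q: then 210 − 8q − 8q = 0, i.e. q = 210/16 = 13.125.

13.125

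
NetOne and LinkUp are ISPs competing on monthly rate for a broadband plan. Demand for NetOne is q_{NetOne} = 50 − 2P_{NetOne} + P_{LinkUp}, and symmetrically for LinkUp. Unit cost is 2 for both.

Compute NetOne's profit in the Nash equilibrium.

NetOne's profit: π = (P_{NetOne} − 2)(50 − 2P_{NetOne} + P_{LinkUp}).
∂π/∂P_{NetOne} = 54 − 4P_{NetOne} + P_{LinkUp} = 0 ⇒ P_{NetOne} = 13.5 + 0.25P_{LinkUp}.
By symmetry P_{LinkUp} = P_{NetOne}; substituting into the reaction function, 0.75P_{NetOne} = 13.5 and P_{NetOne} = 18.
q_{NetOne} = 50 − 2·18 + 18 = 32.
Profit = (18 − 2)·32 = 512.

512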